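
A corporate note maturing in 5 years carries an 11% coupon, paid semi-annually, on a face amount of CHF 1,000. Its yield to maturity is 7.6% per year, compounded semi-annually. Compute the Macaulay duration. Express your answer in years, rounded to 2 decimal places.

Periodic yield y = 0.038. Discount each cash flow and weight by its period:
  t   CF        PV=CF/(1+0.038)^t    t·PV
  1        55.00        52.9865        52.9865
  2        55.00        51.0467       102.0935
  3        55.00        49.1780       147.5339
  4        55.00        47.3776       189.5105
  5        55.00        45.6432       228.2159
  6        55.00        43.9722       263.8334
  7        55.00        42.3625       296.5372
  8        55.00        40.8116       326.4930
  9        55.00        39.3176       353.8580
  10    1,055.00       726.5724     7,265.7245
  Σ                  1,139.2684     9,226.7864
Price P = Σ PV = 1,139.2684.
Macaulay duration = Σ(t·PV) / P = 9,226.7864 / 1,139.2684 = 8.09887 half-year periods.
In years: 8.09887 / 2 = 4.04944 years.

4.05 years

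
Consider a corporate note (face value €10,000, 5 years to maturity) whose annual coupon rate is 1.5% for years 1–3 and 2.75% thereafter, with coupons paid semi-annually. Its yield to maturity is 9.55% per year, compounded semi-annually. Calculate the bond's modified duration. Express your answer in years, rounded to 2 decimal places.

4.56 years

Periodic yield y = 0.04775. First find Macaulay duration:
  t   CF        PV=CF/(1+0.04775)^t    t·PV
  1        75.00        71.5820        71.5820
  2        75.00        68.3197       136.6394
  3        75.00        65.2061       195.6183
  4        75.00        62.2344       248.9376
  5        75.00        59.3981       296.9907
  6        75.00        56.6911       340.1469
  7       137.50        99.1971       694.3798
  8       137.50        94.6763       757.4105
  9       137.50        90.3616       813.2540
  10   10,137.50     6,358.4926    63,584.9263
  Σ                  7,026.1591    67,139.8855
P = 7,026.1591; Macaulay duration = 67,139.8855 / 7,026.1591 = 9.55570 half-year periods = 4.77785 years.
Modified duration = D_Mac / (1 + y) = 4.77785 / 1.04775 = 4.56011 years.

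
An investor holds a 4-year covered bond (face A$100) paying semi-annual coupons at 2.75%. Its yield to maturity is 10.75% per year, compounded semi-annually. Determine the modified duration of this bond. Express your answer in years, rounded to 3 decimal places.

Periodic yield y = 0.05375. First find Macaulay duration:
  t   CF        PV=CF/(1+0.05375)^t    t·PV
  1        1.375         1.3049         1.3049
  2        1.375         1.2383         2.4766
  3        1.375         1.1751         3.5254
  4        1.375         1.1152         4.4608
  5        1.375         1.0583         5.2916
  6        1.375         1.0043         6.0260
  7        1.375         0.9531         6.6717
  8      101.375        66.6853       533.4825
  Σ                     74.5346       563.2394
P = 74.5346; Macaulay duration = 563.2394 / 74.5346 = 7.55675 half-year periods = 3.77838 years.
Modified duration = D_Mac / (1 + y) = 3.77838 / 1.05375 = 3.58565 years.

3.586 years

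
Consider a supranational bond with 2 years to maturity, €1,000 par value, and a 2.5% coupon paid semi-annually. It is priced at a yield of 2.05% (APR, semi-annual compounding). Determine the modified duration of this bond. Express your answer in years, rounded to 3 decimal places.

1.944 years

Periodic yield y = 0.01025. First find Macaulay duration:
  t   CF        PV=CF/(1+0.01025)^t    t·PV
  1        12.50        12.3732        12.3732
  2        12.50        12.2476        24.4953
  3        12.50        12.1234        36.3701
  4     1,012.50       972.0298     3,888.1193
  Σ                  1,008.7740     3,961.3579
P = 1,008.7740; Macaulay duration = 3,961.3579 / 1,008.7740 = 3.92690 half-year periods = 1.96345 years.
Modified duration = D_Mac / (1 + y) = 1.96345 / 1.01025 = 1.94353 years.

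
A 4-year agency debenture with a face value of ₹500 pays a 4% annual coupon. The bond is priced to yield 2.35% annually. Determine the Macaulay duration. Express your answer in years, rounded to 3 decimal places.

3.783 years

Periodic yield y = 0.0235. Discount each cash flow and weight by its year:
  t   CF        PV=CF/(1+0.0235)^t    t·PV
  1        20.00        19.5408        19.5408
  2        20.00        19.0921        38.1843
  3        20.00        18.6538        55.9613
  4       520.00       473.8621     1,895.4483
  Σ                    531.1488     2,009.1346
Price P = Σ PV = 531.1488.
Macaulay duration = Σ(t·PV) / P = 2,009.1346 / 531.1488 = 3.78262 years.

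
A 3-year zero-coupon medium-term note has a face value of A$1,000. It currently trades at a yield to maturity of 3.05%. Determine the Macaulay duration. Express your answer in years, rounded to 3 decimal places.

A zero-coupon bond has a single cash flow at maturity, so its Macaulay duration equals its maturity: 3 years.

3.000 years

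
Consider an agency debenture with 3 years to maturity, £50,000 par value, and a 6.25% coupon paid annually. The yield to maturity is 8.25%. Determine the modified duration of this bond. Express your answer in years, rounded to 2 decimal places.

2.61 years

Periodic yield y = 0.0825. First find Macaulay duration:
  t   CF        PV=CF/(1+0.0825)^t    t·PV
  1     3,125.00     2,886.8360     2,886.8360
  2     3,125.00     2,666.8231     5,333.6462
  3    53,125.00    41,880.8250   125,642.4750
  Σ                 47,434.4841   133,862.9572
P = 47,434.4841; Macaulay duration = 133,862.9572 / 47,434.4841 = 2.82206 years.
Modified duration = D_Mac / (1 + y) = 2.82206 / 1.0825 = 2.60698 years.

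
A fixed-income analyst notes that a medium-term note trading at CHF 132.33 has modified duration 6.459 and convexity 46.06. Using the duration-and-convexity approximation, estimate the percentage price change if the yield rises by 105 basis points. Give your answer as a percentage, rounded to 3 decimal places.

-6.528%

Duration effect: -D_mod·Δy = -6.459 × (+0.0105) = -0.0678195
Convexity effect: ½·C·(Δy)² = 0.5 × 46.06 × (0.0105)² = +0.0025390575
ΔP/P ≈ -0.0678195 + 0.0025390575 = -0.0652804425
= -6.52804425%.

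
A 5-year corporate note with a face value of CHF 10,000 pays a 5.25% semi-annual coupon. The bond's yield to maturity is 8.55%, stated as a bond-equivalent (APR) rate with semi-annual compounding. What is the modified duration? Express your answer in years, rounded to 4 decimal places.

4.2329 years

Periodic yield y = 0.04275. First find Macaulay duration:
  t   CF        PV=CF/(1+0.04275)^t    t·PV
  1       262.50       251.7382       251.7382
  2       262.50       241.4176       482.8352
  3       262.50       231.5201       694.5603
  4       262.50       222.0284       888.1136
  5       262.50       212.9258     1,064.6291
  6       262.50       204.1964     1,225.1785
  7       262.50       195.8249     1,370.7743
  8       262.50       187.7966     1,502.3728
  9       262.50       180.0974     1,620.8769
  10   10,262.50     6,752.2915    67,522.9153
  Σ                  8,679.8370    76,623.9942
P = 8,679.8370; Macaulay duration = 76,623.9942 / 8,679.8370 = 8.82781 half-year periods = 4.41391 years.
Modified duration = D_Mac / (1 + y) = 4.41391 / 1.04275 = 4.23295 years.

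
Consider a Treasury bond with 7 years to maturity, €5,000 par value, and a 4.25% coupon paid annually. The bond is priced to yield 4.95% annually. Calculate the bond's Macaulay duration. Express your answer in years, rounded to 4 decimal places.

6.1801 years

Periodic yield y = 0.0495. Discount each cash flow and weight by its year:
  t   CF        PV=CF/(1+0.0495)^t    t·PV
  1       212.50       202.4774       202.4774
  2       212.50       192.9275       385.8549
  3       212.50       183.8280       551.4839
  4       212.50       175.1577       700.6307
  5       212.50       166.8963       834.4815
  6       212.50       159.0246       954.1475
  7     5,212.50     3,716.7981    26,017.5865
  Σ                  4,797.1094    29,646.6625
Price P = Σ PV = 4,797.1094.
Macaulay duration = Σ(t·PV) / P = 29,646.6625 / 4,797.1094 = 6.18011 years.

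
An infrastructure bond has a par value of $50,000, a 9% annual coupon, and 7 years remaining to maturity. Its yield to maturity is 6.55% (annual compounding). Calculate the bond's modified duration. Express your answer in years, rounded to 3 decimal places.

5.243 years

Periodic yield y = 0.0655. First find Macaulay duration:
  t   CF        PV=CF/(1+0.0655)^t    t·PV
  1     4,500.00     4,223.3693     4,223.3693
  2     4,500.00     3,963.7441     7,927.4881
  3     4,500.00     3,720.0789    11,160.2367
  4     4,500.00     3,491.3927    13,965.5707
  5     4,500.00     3,276.7646    16,383.8230
  6     4,500.00     3,075.3305    18,451.9827
  7    54,500.00    34,956.0478   244,692.3343
  Σ                 56,706.7278   316,804.8049
P = 56,706.7278; Macaulay duration = 316,804.8049 / 56,706.7278 = 5.58672 years.
Modified duration = D_Mac / (1 + y) = 5.58672 / 1.0655 = 5.24329 years.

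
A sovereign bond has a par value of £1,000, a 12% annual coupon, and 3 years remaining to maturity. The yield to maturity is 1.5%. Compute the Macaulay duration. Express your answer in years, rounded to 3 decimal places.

2.730 years

Periodic yield y = 0.015. Discount each cash flow and weight by its year:
  t   CF        PV=CF/(1+0.015)^t    t·PV
  1       120.00       118.2266       118.2266
  2       120.00       116.4794       232.9588
  3     1,120.00     1,071.0750     3,213.2251
  Σ                  1,305.7810     3,564.4105
Price P = Σ PV = 1,305.7810.
Macaulay duration = Σ(t·PV) / P = 3,564.4105 / 1,305.7810 = 2.72972 years.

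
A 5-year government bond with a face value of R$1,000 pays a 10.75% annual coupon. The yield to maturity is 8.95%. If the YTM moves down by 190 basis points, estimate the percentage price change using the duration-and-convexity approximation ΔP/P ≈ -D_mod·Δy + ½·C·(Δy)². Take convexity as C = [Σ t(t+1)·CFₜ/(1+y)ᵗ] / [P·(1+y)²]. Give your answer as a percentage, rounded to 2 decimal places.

With y = 0.0895:
  t   CF        PV=CF/(1+0.0895)^t    t·PV        t(t+1)·PV
  1       107.50        98.6691        98.6691         197.3382
  2       107.50        90.5637       181.1273         543.3820
  3       107.50        83.1241       249.3722         997.4888
  4       107.50        76.2956       305.1824       1,525.9121
  5     1,107.50       721.4522     3,607.2610      21,643.5660
  Σ                  1,070.1046     4,441.6121      24,907.6871
P = 1,070.1046; D_Mac = 4.15063 yrs; D_mod = 3.80967 yrs; C = 19.60888.
Duration effect: -3.80967 × (-0.019) = +0.072384
Convexity effect: 0.5 × 19.60888 × (-0.019)² = +0.0035394
ΔP/P ≈ +0.072384 + 0.0035394 = +0.075923 = +7.5923%.

+7.59%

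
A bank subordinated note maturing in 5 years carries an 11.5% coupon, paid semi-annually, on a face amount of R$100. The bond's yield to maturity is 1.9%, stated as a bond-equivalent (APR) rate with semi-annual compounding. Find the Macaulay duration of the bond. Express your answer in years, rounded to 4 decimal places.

4.1414 years

Periodic yield y = 0.0095. Discount each cash flow and weight by its period:
  t   CF        PV=CF/(1+0.0095)^t    t·PV
  1         5.75         5.6959         5.6959
  2         5.75         5.6423        11.2846
  3         5.75         5.5892        16.7676
  4         5.75         5.5366        22.1464
  5         5.75         5.4845        27.4224
  6         5.75         5.4329        32.5973
  7         5.75         5.3818        37.6723
  8         5.75         5.3311        42.6488
  9         5.75         5.2809        47.5284
  10      105.75        96.2093       962.0932
  Σ                    145.5844     1,205.8568
Price P = Σ PV = 145.5844.
Macaulay duration = Σ(t·PV) / P = 1,205.8568 / 145.5844 = 8.28287 half-year periods.
In years: 8.28287 / 2 = 4.14143 years.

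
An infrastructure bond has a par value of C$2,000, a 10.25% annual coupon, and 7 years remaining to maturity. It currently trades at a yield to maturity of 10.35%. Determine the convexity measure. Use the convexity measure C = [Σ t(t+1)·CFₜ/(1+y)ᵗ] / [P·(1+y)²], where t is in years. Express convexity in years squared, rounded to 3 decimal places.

With y = 0.1035:
  t   CF        PV=CF/(1+0.1035)^t    t·PV        t(t+1)·PV
  1       205.00       185.7725       185.7725         371.5451
  2       205.00       168.3485       336.6969       1,010.0908
  3       205.00       152.5587       457.6760       1,830.7038
  4       205.00       138.2498       552.9992       2,764.9960
  5       205.00       125.2830       626.4150       3,758.4903
  6       205.00       113.5324       681.1944       4,768.3610
  7     2,205.00     1,106.6295     7,746.4063      61,971.2503
  Σ                  1,990.3744    10,587.1604      76,475.4373
P = 1,990.3744.
Convexity = Σ t(t+1)·PV / [P·(1+y)²] = 76,475.4373 / (1,990.3744 × 1.217712) = 31.55314.

31.553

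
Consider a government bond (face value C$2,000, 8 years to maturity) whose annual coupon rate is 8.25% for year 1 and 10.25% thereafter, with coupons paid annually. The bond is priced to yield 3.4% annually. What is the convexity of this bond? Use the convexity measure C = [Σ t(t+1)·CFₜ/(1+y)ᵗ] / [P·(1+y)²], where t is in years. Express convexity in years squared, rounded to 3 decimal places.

48.299

With y = 0.034:
  t   CF        PV=CF/(1+0.034)^t    t·PV        t(t+1)·PV
  1       165.00       159.5745       159.5745         319.1489
  2       205.00       191.7400       383.4801       1,150.4402
  3       205.00       185.4352       556.3057       2,225.2227
  4       205.00       179.3377       717.3510       3,586.7549
  5       205.00       173.4408       867.2038       5,203.2228
  6       205.00       167.7377     1,006.4261       7,044.9825
  7       205.00       162.2221     1,135.5549       9,084.4391
  8     2,205.00     1,687.5020    13,500.0156     121,500.1405
  Σ                  2,906.9900    18,325.9116     150,114.3516
P = 2,906.9900.
Convexity = Σ t(t+1)·PV / [P·(1+y)²] = 150,114.3516 / (2,906.9900 × 1.069156) = 48.29894.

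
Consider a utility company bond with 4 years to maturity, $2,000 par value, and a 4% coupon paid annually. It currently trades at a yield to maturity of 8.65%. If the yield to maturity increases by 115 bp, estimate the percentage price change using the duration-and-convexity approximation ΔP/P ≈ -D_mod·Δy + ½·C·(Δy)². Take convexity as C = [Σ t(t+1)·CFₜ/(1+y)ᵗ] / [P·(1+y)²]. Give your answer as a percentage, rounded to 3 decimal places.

-3.870%

With y = 0.0865:
  t   CF        PV=CF/(1+0.0865)^t    t·PV        t(t+1)·PV
  1        80.00        73.6309        73.6309         147.2618
  2        80.00        67.7689       135.5378         406.6135
  3        80.00        62.3736       187.1208         748.4832
  4     2,080.00     1,492.6034     5,970.4134      29,852.0670
  Σ                  1,696.3768     6,366.7030      31,154.4255
P = 1,696.3768; D_Mac = 3.75312 yrs; D_mod = 3.45432 yrs; C = 15.55743.
Duration effect: -3.45432 × (+0.0115) = -0.039725
Convexity effect: 0.5 × 15.55743 × (0.0115)² = +0.0010287
ΔP/P ≈ -0.039725 + 0.0010287 = -0.038696 = -3.8696%.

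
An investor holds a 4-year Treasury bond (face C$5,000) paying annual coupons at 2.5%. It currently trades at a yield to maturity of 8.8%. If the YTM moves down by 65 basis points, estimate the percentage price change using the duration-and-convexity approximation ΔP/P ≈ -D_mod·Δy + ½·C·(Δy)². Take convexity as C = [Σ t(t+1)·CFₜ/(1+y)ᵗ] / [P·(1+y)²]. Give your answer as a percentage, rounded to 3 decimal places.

+2.325%

With y = 0.088:
  t   CF        PV=CF/(1+0.088)^t    t·PV        t(t+1)·PV
  1       125.00       114.8897       114.8897         229.7794
  2       125.00       105.5972       211.1943         633.5829
  3       125.00        97.0562       291.1686       1,164.6745
  4     5,125.00     3,657.4491    14,629.7963      73,148.9816
  Σ                  3,974.9922    15,247.0490      75,177.0184
P = 3,974.9922; D_Mac = 3.83574 yrs; D_mod = 3.52550 yrs; C = 15.97685.
Duration effect: -3.52550 × (-0.0065) = +0.022916
Convexity effect: 0.5 × 15.97685 × (-0.0065)² = +0.0003375
ΔP/P ≈ +0.022916 + 0.0003375 = +0.023253 = +2.3253%.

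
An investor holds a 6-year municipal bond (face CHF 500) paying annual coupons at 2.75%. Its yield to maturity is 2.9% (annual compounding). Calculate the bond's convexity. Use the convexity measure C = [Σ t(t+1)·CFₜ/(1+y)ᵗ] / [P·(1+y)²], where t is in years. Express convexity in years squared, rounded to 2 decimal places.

36.25

With y = 0.029:
  t   CF        PV=CF/(1+0.029)^t    t·PV        t(t+1)·PV
  1        13.75        13.3625        13.3625          26.7250
  2        13.75        12.9859        25.9718          77.9154
  3        13.75        12.6199        37.8598         151.4390
  4        13.75        12.2643        49.0570         245.2851
  5        13.75        11.9186        59.5931         357.5585
  6       513.75       432.7724     2,596.6346      18,176.4421
  Σ                    495.9236     2,782.4787      19,035.3651
P = 495.9236.
Convexity = Σ t(t+1)·PV / [P·(1+y)²] = 19,035.3651 / (495.9236 × 1.058841) = 36.25064.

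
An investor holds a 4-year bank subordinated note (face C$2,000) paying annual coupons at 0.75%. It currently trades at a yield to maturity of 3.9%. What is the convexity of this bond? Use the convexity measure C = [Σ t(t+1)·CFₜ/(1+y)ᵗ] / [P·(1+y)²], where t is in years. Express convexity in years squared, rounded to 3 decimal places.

18.233

With y = 0.039:
  t   CF        PV=CF/(1+0.039)^t    t·PV        t(t+1)·PV
  1        15.00        14.4370        14.4370          28.8739
  2        15.00        13.8951        27.7901          83.3703
  3        15.00        13.3735        40.1205         160.4818
  4     2,015.00     1,729.0711     6,916.2845      34,581.4227
  Σ                  1,770.7766     6,998.6321      34,854.1487
P = 1,770.7766.
Convexity = Σ t(t+1)·PV / [P·(1+y)²] = 34,854.1487 / (1,770.7766 × 1.079521) = 18.23306.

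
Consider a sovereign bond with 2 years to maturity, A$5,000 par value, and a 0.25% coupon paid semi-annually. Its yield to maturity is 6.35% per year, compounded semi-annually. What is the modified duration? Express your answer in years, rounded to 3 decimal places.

Periodic yield y = 0.03175. First find Macaulay duration:
  t   CF        PV=CF/(1+0.03175)^t    t·PV
  1         6.25         6.0577         6.0577
  2         6.25         5.8713        11.7425
  3         6.25         5.6906        17.0717
  4     5,006.25     4,417.8872    17,671.5488
  Σ                  4,435.5067    17,706.4207
P = 4,435.5067; Macaulay duration = 17,706.4207 / 4,435.5067 = 3.99197 half-year periods = 1.99599 years.
Modified duration = D_Mac / (1 + y) = 1.99599 / 1.03175 = 1.93456 years.

1.935 years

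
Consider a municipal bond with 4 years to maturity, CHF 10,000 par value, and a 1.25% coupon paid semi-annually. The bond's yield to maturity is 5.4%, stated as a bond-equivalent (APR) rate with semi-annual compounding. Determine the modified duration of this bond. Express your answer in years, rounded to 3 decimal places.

Periodic yield y = 0.027. First find Macaulay duration:
  t   CF        PV=CF/(1+0.027)^t    t·PV
  1        62.50        60.8569        60.8569
  2        62.50        59.2569       118.5139
  3        62.50        57.6991       173.0972
  4        62.50        56.1821       224.7285
  5        62.50        54.7051       273.5255
  6        62.50        53.2669       319.6014
  7        62.50        51.8665       363.0655
  8    10,062.50     8,130.9697    65,047.7579
  Σ                  8,524.8032    66,581.1466
P = 8,524.8032; Macaulay duration = 66,581.1466 / 8,524.8032 = 7.81029 half-year periods = 3.90514 years.
Modified duration = D_Mac / (1 + y) = 3.90514 / 1.027 = 3.80248 years.

3.802 years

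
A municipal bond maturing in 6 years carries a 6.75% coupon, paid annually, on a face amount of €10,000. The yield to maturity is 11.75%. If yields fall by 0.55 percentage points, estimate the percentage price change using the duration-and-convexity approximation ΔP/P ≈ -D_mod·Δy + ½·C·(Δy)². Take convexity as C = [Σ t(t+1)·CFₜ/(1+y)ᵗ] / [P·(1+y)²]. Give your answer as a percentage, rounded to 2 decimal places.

With y = 0.1175:
  t   CF        PV=CF/(1+0.1175)^t    t·PV        t(t+1)·PV
  1       675.00       604.0268       604.0268       1,208.0537
  2       675.00       540.5162     1,081.0324       3,243.0972
  3       675.00       483.6834     1,451.0502       5,804.2007
  4       675.00       432.8263     1,731.3052       8,656.5261
  5       675.00       387.3166     1,936.5830      11,619.4981
  6    10,675.00     5,481.2889    32,887.7334     230,214.1338
  Σ                  7,929.6582    39,691.7310     260,745.5095
P = 7,929.6582; D_Mac = 5.00548 yrs; D_mod = 4.47918 yrs; C = 26.33100.
Duration effect: -4.47918 × (-0.0055) = +0.024635
Convexity effect: 0.5 × 26.33100 × (-0.0055)² = +0.0003983
ΔP/P ≈ +0.024635 + 0.0003983 = +0.025034 = +2.5034%.

+2.50%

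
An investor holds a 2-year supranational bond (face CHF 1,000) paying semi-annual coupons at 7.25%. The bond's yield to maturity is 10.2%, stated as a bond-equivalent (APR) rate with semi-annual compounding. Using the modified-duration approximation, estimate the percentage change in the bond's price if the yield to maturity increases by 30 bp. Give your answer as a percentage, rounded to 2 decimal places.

Periodic yield y = 0.051. Modified duration first:
  t   CF        PV=CF/(1+0.051)^t    t·PV
  1        36.25        34.4910        34.4910
  2        36.25        32.8173        65.6346
  3        36.25        31.2248        93.6744
  4     1,036.25       849.2854     3,397.1418
  Σ                    947.8185     3,590.9417
P = 947.8185; D_Mac = 3.78864 half-year periods = 1.89432 yrs; D_mod = 1.89432/(1+0.051) = 1.80240 yrs.
ΔP/P ≈ -D_mod · Δy = -1.80240 × (+0.003) = -0.005407 = -0.5407%.

-0.54%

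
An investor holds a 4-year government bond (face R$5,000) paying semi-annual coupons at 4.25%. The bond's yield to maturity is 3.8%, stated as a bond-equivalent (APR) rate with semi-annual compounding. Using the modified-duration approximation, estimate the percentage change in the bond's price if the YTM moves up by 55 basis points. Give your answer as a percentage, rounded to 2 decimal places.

Periodic yield y = 0.019. Modified duration first:
  t   CF        PV=CF/(1+0.019)^t    t·PV
  1       106.25       104.2689       104.2689
  2       106.25       102.3247       204.6494
  3       106.25       100.4168       301.2504
  4       106.25        98.5445       394.1778
  5       106.25        96.7070       483.5351
  6       106.25        94.9039       569.4231
  7       106.25        93.1343       651.9401
  8     5,106.25     4,392.4680    35,139.7436
  Σ                  5,082.7680    37,848.9885
P = 5,082.7680; D_Mac = 7.44653 half-year periods = 3.72327 yrs; D_mod = 3.72327/(1+0.019) = 3.65384 yrs.
ΔP/P ≈ -D_mod · Δy = -3.65384 × (+0.0055) = -0.020096 = -2.0096%.

-2.01%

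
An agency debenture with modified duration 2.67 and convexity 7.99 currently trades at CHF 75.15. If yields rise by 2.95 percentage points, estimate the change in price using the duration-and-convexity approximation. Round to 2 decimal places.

Duration effect: -D_mod·Δy = -2.67 × (+0.0295) = -0.078765
Convexity effect: ½·C·(Δy)² = 0.5 × 7.99 × (0.0295)² = +0.00347664875
ΔP/P ≈ -0.078765 + 0.00347664875 = -0.07528835125
ΔP ≈ 75.15 × (-0.07528835125) = -5.6579195964375.

-CHF 5.66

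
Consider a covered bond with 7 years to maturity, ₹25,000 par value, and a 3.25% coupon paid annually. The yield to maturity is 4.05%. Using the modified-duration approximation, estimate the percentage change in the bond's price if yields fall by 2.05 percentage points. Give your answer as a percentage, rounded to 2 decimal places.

Periodic yield y = 0.0405. Modified duration first:
  t   CF        PV=CF/(1+0.0405)^t    t·PV
  1       812.50       780.8746       780.8746
  2       812.50       750.4801     1,500.9603
  3       812.50       721.2687     2,163.8062
  4       812.50       693.1944     2,772.7775
  5       812.50       666.2128     3,331.0638
  6       812.50       640.2814     3,841.6882
  7    25,812.50    19,549.4920   136,846.4442
  Σ                 23,801.8040   151,237.6148
P = 23,801.8040; D_Mac = 6.35404 yrs; D_mod = 6.35404/(1+0.0405) = 6.10672 yrs.
ΔP/P ≈ -D_mod · Δy = -6.10672 × (-0.0205) = +0.125188 = +12.5188%.

+12.52%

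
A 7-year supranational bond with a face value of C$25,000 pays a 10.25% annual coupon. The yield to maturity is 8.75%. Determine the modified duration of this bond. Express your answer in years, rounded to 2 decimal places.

4.95 years

Periodic yield y = 0.0875. First find Macaulay duration:
  t   CF        PV=CF/(1+0.0875)^t    t·PV
  1     2,562.50     2,356.3218     2,356.3218
  2     2,562.50     2,166.7327     4,333.4655
  3     2,562.50     1,992.3979     5,977.1937
  4     2,562.50     1,832.0900     7,328.3601
  5     2,562.50     1,684.6805     8,423.4024
  6     2,562.50     1,549.1315     9,294.7889
  7    27,562.50    15,321.9397   107,253.5776
  Σ                 26,903.2941   144,967.1100
P = 26,903.2941; Macaulay duration = 144,967.1100 / 26,903.2941 = 5.38845 years.
Modified duration = D_Mac / (1 + y) = 5.38845 / 1.0875 = 4.95490 years.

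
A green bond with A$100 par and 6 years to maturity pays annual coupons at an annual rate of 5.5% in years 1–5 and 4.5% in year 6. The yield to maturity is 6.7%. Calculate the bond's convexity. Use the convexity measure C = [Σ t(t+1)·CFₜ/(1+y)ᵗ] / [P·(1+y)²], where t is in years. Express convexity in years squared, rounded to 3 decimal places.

30.722

With y = 0.067:
  t   CF        PV=CF/(1+0.067)^t    t·PV        t(t+1)·PV
  1         5.50         5.1546         5.1546          10.3093
  2         5.50         4.8310         9.6619          28.9858
  3         5.50         4.5276        13.5828          54.3314
  4         5.50         4.2433        16.9732          84.8662
  5         5.50         3.9769        19.8843         119.3059
  6       104.50        70.8157       424.8944       2,974.2609
  Σ                     93.5491       490.1514       3,272.0595
P = 93.5491.
Convexity = Σ t(t+1)·PV / [P·(1+y)²] = 3,272.0595 / (93.5491 × 1.138489) = 30.72222.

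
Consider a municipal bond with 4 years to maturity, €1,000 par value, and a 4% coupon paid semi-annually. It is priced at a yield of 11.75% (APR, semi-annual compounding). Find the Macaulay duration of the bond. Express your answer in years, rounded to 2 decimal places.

Periodic yield y = 0.05875. Discount each cash flow and weight by its period:
  t   CF        PV=CF/(1+0.05875)^t    t·PV
  1        20.00        18.8902        18.8902
  2        20.00        17.8420        35.6840
  3        20.00        16.8519        50.5558
  4        20.00        15.9168        63.6673
  5        20.00        15.0336        75.1680
  6        20.00        14.1994        85.1963
  7        20.00        13.4115        93.8802
  8     1,020.00       646.0301     5,168.2412
  Σ                    758.1755     5,591.2829
Price P = Σ PV = 758.1755.
Macaulay duration = Σ(t·PV) / P = 5,591.2829 / 758.1755 = 7.37466 half-year periods.
In years: 7.37466 / 2 = 3.68733 years.

3.69 years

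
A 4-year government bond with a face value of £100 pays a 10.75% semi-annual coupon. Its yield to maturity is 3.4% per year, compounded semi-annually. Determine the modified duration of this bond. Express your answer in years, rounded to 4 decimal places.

3.3802 years

Periodic yield y = 0.017. First find Macaulay duration:
  t   CF        PV=CF/(1+0.017)^t    t·PV
  1        5.375         5.2852         5.2852
  2        5.375         5.1968        10.3936
  3        5.375         5.1099        15.3298
  4        5.375         5.0245        20.0981
  5        5.375         4.9405        24.7027
  6        5.375         4.8579        29.1477
  7        5.375         4.7767        33.4372
  8      105.375        92.0810       736.6479
  Σ                    127.2726       875.0421
P = 127.2726; Macaulay duration = 875.0421 / 127.2726 = 6.87534 half-year periods = 3.43767 years.
Modified duration = D_Mac / (1 + y) = 3.43767 / 1.017 = 3.38020 years.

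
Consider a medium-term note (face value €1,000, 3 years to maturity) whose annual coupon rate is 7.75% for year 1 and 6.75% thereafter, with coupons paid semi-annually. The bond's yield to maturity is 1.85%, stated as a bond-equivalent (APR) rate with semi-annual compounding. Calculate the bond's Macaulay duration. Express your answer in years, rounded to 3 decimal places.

Periodic yield y = 0.00925. Discount each cash flow and weight by its period:
  t   CF        PV=CF/(1+0.00925)^t    t·PV
  1        38.75        38.3948        38.3948
  2        38.75        38.0430        76.0859
  3        33.75        32.8305        98.4915
  4        33.75        32.5296       130.1184
  5        33.75        32.2315       161.1573
  6     1,033.75       978.1894     5,869.1367
  Σ                  1,152.2188     6,373.3847
Price P = Σ PV = 1,152.2188.
Macaulay duration = Σ(t·PV) / P = 6,373.3847 / 1,152.2188 = 5.53140 half-year periods.
In years: 5.53140 / 2 = 2.76570 years.

2.766 years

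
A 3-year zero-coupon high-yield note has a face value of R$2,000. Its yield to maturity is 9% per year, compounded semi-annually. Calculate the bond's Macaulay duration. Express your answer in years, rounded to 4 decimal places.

A zero-coupon bond has a single cash flow at maturity, so its Macaulay duration equals its maturity: 3 years.
(Equivalently: 6 semi-annual periods ÷ 2 = 3 years.)

3.0000 years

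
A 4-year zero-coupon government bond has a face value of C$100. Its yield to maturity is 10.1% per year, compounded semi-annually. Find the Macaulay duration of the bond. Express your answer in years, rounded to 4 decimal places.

4.0000 years

A zero-coupon bond has a single cash flow at maturity, so its Macaulay duration equals its maturity: 4 years.
(Equivalently: 8 semi-annual periods ÷ 2 = 4 years.)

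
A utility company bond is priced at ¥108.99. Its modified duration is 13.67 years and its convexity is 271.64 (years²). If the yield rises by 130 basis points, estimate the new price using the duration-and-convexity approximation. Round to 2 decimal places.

Duration effect: -D_mod·Δy = -13.67 × (+0.013) = -0.177710
Convexity effect: ½·C·(Δy)² = 0.5 × 271.64 × (0.013)² = +0.02295358
ΔP/P ≈ -0.177710 + 0.02295358 = -0.15475642
New price ≈ 108.99 × (1 - 0.15475642) = 92.1230977842.

¥92.12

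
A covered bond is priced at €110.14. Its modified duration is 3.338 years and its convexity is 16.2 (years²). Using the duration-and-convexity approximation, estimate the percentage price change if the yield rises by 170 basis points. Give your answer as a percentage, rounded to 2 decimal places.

-5.44%

Duration effect: -D_mod·Δy = -3.338 × (+0.017) = -0.056746
Convexity effect: ½·C·(Δy)² = 0.5 × 16.2 × (0.017)² = +0.0023409
ΔP/P ≈ -0.056746 + 0.0023409 = -0.0544051
= -5.44051%.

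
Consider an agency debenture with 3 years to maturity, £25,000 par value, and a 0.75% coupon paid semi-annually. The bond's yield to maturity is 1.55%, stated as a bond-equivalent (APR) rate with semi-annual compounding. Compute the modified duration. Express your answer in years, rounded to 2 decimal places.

Periodic yield y = 0.00775. First find Macaulay duration:
  t   CF        PV=CF/(1+0.00775)^t    t·PV
  1        93.75        93.0290        93.0290
  2        93.75        92.3136       184.6272
  3        93.75        91.6037       274.8110
  4        93.75        90.8992       363.5968
  5        93.75        90.2001       451.0007
  6    25,093.75    23,957.8988   143,747.3928
  Σ                 24,415.9444   145,114.4575
P = 24,415.9444; Macaulay duration = 145,114.4575 / 24,415.9444 = 5.94343 half-year periods = 2.97172 years.
Modified duration = D_Mac / (1 + y) = 2.97172 / 1.00775 = 2.94886 years.

2.95 years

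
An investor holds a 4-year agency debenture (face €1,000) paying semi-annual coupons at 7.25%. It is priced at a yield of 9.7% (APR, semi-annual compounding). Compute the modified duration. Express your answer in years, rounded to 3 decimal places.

3.357 years

Periodic yield y = 0.0485. First find Macaulay duration:
  t   CF        PV=CF/(1+0.0485)^t    t·PV
  1        36.25        34.5732        34.5732
  2        36.25        32.9740        65.9479
  3        36.25        31.4487        94.3461
  4        36.25        29.9940       119.9760
  5        36.25        28.6066       143.0329
  6        36.25        27.2833       163.7000
  7        36.25        26.0213       182.1491
  8     1,036.25       709.4423     5,675.5382
  Σ                    920.3433     6,479.2634
P = 920.3433; Macaulay duration = 6,479.2634 / 920.3433 = 7.04005 half-year periods = 3.52003 years.
Modified duration = D_Mac / (1 + y) = 3.52003 / 1.0485 = 3.35720 years.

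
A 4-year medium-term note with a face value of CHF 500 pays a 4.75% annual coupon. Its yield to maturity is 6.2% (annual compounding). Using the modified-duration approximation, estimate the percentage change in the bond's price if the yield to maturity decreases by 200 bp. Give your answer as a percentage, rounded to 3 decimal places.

+7.021%

Periodic yield y = 0.062. Modified duration first:
  t   CF        PV=CF/(1+0.062)^t    t·PV
  1        23.75        22.3635        22.3635
  2        23.75        21.0579        42.1158
  3        23.75        19.8285        59.4855
  4       523.75       411.7428     1,646.9710
  Σ                    474.9926     1,770.9358
P = 474.9926; D_Mac = 3.72834 yrs; D_mod = 3.72834/(1+0.062) = 3.51068 yrs.
ΔP/P ≈ -D_mod · Δy = -3.51068 × (-0.02) = +0.070214 = +7.0214%.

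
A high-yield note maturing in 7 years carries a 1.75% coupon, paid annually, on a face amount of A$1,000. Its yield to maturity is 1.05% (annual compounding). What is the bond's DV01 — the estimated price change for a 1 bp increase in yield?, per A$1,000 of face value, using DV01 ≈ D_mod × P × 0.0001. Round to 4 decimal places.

Periodic yield y = 0.0105.
  t   CF        PV=CF/(1+0.0105)^t    t·PV
  1        17.50        17.3182        17.3182
  2        17.50        17.1382        34.2764
  3        17.50        16.9601        50.8804
  4        17.50        16.7839        67.1356
  5        17.50        16.6095        83.0475
  6        17.50        16.4369        98.6215
  7     1,017.50       945.7584     6,620.3086
  Σ                  1,047.0052     6,971.5881
P = 1,047.0052; D_Mac = 6.65860 yrs; D_mod = 6.58941 yrs.
DV01 ≈ 6.58941 × 1,047.0052 × 0.0001 = 0.689915.

A$0.6899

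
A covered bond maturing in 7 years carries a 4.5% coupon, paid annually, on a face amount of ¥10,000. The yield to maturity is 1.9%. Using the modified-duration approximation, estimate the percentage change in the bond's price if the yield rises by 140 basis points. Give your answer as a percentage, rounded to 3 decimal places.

Periodic yield y = 0.019. Modified duration first:
  t   CF        PV=CF/(1+0.019)^t    t·PV
  1       450.00       441.6094       441.6094
  2       450.00       433.3753       866.7506
  3       450.00       425.2947     1,275.8841
  4       450.00       417.3648     1,669.4590
  5       450.00       409.5827     2,047.9134
  6       450.00       401.9457     2,411.6743
  7    10,450.00     9,160.0322    64,120.2257
  Σ                 11,689.2048    72,833.5166
P = 11,689.2048; D_Mac = 6.23084 yrs; D_mod = 6.23084/(1+0.019) = 6.11466 yrs.
ΔP/P ≈ -D_mod · Δy = -6.11466 × (+0.014) = -0.085605 = -8.5605%.

-8.561%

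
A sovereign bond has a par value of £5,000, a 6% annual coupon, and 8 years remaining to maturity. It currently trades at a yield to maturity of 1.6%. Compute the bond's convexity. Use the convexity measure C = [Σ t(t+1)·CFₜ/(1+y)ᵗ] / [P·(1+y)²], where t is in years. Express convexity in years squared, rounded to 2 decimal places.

With y = 0.016:
  t   CF        PV=CF/(1+0.016)^t    t·PV        t(t+1)·PV
  1       300.00       295.2756       295.2756         590.5512
  2       300.00       290.6256       581.2512       1,743.7535
  3       300.00       286.0488       858.1464       3,432.5856
  4       300.00       281.5441     1,126.1764       5,630.8819
  5       300.00       277.1103     1,385.5516       8,313.3099
  6       300.00       272.7464     1,636.4783      11,455.3483
  7       300.00       268.4512     1,879.1582      15,033.2655
  8     5,300.00     4,667.9501    37,343.6009     336,092.4081
  Σ                  6,639.7521    45,105.6386     382,292.1039
P = 6,639.7521.
Convexity = Σ t(t+1)·PV / [P·(1+y)²] = 382,292.1039 / (6,639.7521 × 1.032256) = 55.77712.

55.78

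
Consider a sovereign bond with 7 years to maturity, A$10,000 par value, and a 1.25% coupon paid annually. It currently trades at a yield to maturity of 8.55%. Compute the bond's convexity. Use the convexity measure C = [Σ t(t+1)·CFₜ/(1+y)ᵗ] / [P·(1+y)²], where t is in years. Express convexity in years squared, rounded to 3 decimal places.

With y = 0.0855:
  t   CF        PV=CF/(1+0.0855)^t    t·PV        t(t+1)·PV
  1       125.00       115.1543       115.1543         230.3086
  2       125.00       106.0841       212.1682         636.5047
  3       125.00        97.7283       293.1850       1,172.7401
  4       125.00        90.0307       360.1229       1,800.6143
  5       125.00        82.9394       414.6970       2,488.1819
  6       125.00        76.4066       458.4398       3,209.0785
  7    10,125.00     5,701.4620    39,910.2343     319,281.8744
  Σ                  6,269.8055    41,764.0015     328,819.3025
P = 6,269.8055.
Convexity = Σ t(t+1)·PV / [P·(1+y)²] = 328,819.3025 / (6,269.8055 × 1.178310) = 44.50856.

44.509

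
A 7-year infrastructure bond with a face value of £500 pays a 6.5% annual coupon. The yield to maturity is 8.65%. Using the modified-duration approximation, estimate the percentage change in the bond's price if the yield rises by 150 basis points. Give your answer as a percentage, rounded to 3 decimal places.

-7.955%

Periodic yield y = 0.0865. Modified duration first:
  t   CF        PV=CF/(1+0.0865)^t    t·PV
  1        32.50        29.9126        29.9126
  2        32.50        27.5311        55.0622
  3        32.50        25.3393        76.0178
  4        32.50        23.3219        93.2877
  5        32.50        21.4652       107.3259
  6        32.50        19.7563       118.5376
  7       532.50       297.9281     2,085.4968
  Σ                    445.2545     2,565.6408
P = 445.2545; D_Mac = 5.76219 yrs; D_mod = 5.76219/(1+0.0865) = 5.30344 yrs.
ΔP/P ≈ -D_mod · Δy = -5.30344 × (+0.015) = -0.079552 = -7.9552%.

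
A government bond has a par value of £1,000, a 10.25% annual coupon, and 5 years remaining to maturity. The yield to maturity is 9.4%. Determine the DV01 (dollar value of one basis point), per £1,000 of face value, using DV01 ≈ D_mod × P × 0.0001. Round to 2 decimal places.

£0.39

Periodic yield y = 0.094.
  t   CF        PV=CF/(1+0.094)^t    t·PV
  1       102.50        93.6929        93.6929
  2       102.50        85.6425       171.2850
  3       102.50        78.2838       234.8514
  4       102.50        71.5574       286.2296
  5     1,102.50       703.5452     3,517.7259
  Σ                  1,032.7217     4,303.7847
P = 1,032.7217; D_Mac = 4.16742 yrs; D_mod = 3.80934 yrs.
DV01 ≈ 3.80934 × 1,032.7217 × 0.0001 = 0.393399.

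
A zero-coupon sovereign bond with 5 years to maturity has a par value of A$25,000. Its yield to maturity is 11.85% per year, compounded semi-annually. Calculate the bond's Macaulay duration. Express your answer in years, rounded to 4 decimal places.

A zero-coupon bond has a single cash flow at maturity, so its Macaulay duration equals its maturity: 5 years.
(Equivalently: 10 semi-annual periods ÷ 2 = 5 years.)

5.0000 years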